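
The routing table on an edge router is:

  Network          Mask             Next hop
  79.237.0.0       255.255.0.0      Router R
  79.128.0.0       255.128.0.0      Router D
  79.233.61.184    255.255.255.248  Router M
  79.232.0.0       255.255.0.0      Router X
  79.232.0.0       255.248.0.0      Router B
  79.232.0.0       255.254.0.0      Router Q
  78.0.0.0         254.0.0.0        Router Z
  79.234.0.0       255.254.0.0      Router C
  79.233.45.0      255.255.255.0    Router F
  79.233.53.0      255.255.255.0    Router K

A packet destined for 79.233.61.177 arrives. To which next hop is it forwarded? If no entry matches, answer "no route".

Router Q

Routes whose prefix contains 79.233.61.177:
  78.0.0.0/7 (78.0.0.0 - 79.255.255.255) -> Router Z
  79.128.0.0/9 (79.128.0.0 - 79.255.255.255) -> Router D
  79.232.0.0/13 (79.232.0.0 - 79.239.255.255) -> Router B
  79.232.0.0/15 (79.232.0.0 - 79.233.255.255) -> Router Q
More-specific entries that do NOT match:
  79.233.61.184/29 (79.233.61.184 - 79.233.61.191) does not contain 79.233.61.177
  79.233.45.0/24 (79.233.45.0 - 79.233.45.255) does not contain 79.233.61.177
  79.233.53.0/24 (79.233.53.0 - 79.233.53.255) does not contain 79.233.61.177
  79.237.0.0/16 (79.237.0.0 - 79.237.255.255) does not contain 79.233.61.177
  79.232.0.0/16 (79.232.0.0 - 79.232.255.255) does not contain 79.233.61.177
Longest matching prefix is /15 -> next hop Router Q.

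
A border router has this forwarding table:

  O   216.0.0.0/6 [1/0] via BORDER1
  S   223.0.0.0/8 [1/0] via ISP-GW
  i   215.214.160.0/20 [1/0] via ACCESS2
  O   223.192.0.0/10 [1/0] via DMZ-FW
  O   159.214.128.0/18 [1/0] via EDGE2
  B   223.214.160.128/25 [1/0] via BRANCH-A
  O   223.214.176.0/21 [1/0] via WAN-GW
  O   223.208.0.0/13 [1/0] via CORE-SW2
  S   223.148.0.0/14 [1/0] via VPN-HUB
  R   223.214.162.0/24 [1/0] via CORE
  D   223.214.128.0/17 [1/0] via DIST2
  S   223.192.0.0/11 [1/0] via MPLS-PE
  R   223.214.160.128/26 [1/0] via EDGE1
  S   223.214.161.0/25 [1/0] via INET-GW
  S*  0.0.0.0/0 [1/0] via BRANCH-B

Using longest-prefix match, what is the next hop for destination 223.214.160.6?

Routes whose prefix contains 223.214.160.6:
  0.0.0.0/0 (default, matches everything) -> BRANCH-B
  223.0.0.0/8 (223.0.0.0 - 223.255.255.255) -> ISP-GW
  223.192.0.0/10 (223.192.0.0 - 223.255.255.255) -> DMZ-FW
  223.192.0.0/11 (223.192.0.0 - 223.223.255.255) -> MPLS-PE
  223.208.0.0/13 (223.208.0.0 - 223.215.255.255) -> CORE-SW2
  223.214.128.0/17 (223.214.128.0 - 223.214.255.255) -> DIST2
More-specific entries that do NOT match:
  223.214.160.128/26 (223.214.160.128 - 223.214.160.191) does not contain 223.214.160.6
  223.214.160.128/25 (223.214.160.128 - 223.214.160.255) does not contain 223.214.160.6
  223.214.161.0/25 (223.214.161.0 - 223.214.161.127) does not contain 223.214.160.6
  223.214.162.0/24 (223.214.162.0 - 223.214.162.255) does not contain 223.214.160.6
  223.214.176.0/21 (223.214.176.0 - 223.214.183.255) does not contain 223.214.160.6
  215.214.160.0/20 (215.214.160.0 - 215.214.175.255) does not contain 223.214.160.6
  159.214.128.0/18 (159.214.128.0 - 159.214.191.255) does not contain 223.214.160.6
Longest matching prefix is /17 -> next hop DIST2.

DIST2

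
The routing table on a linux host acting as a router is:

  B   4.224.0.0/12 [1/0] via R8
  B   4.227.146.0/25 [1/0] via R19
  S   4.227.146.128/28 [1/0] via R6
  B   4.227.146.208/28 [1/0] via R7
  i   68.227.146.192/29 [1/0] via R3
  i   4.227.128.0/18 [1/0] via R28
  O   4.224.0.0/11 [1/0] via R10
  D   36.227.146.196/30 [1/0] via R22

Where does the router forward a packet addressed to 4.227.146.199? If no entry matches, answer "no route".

Routes whose prefix contains 4.227.146.199:
  4.224.0.0/11 (4.224.0.0 - 4.255.255.255) -> R10
  4.224.0.0/12 (4.224.0.0 - 4.239.255.255) -> R8
  4.227.128.0/18 (4.227.128.0 - 4.227.191.255) -> R28
More-specific entries that do NOT match:
  36.227.146.196/30 (36.227.146.196 - 36.227.146.199) does not contain 4.227.146.199
  68.227.146.192/29 (68.227.146.192 - 68.227.146.199) does not contain 4.227.146.199
  4.227.146.128/28 (4.227.146.128 - 4.227.146.143) does not contain 4.227.146.199
  4.227.146.208/28 (4.227.146.208 - 4.227.146.223) does not contain 4.227.146.199
  4.227.146.0/25 (4.227.146.0 - 4.227.146.127) does not contain 4.227.146.199
Longest matching prefix is /18 -> next hop R28.

R28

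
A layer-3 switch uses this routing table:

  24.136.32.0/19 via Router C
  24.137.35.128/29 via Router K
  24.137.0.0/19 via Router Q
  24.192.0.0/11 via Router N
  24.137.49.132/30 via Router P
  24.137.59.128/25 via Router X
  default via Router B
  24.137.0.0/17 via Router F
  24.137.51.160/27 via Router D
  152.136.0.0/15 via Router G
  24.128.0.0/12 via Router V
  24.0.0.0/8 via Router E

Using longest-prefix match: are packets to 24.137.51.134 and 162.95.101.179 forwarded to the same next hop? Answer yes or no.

24.137.51.134: longest match 24.137.0.0/17 -> Router F
162.95.101.179: longest match 0.0.0.0/0 -> Router B

no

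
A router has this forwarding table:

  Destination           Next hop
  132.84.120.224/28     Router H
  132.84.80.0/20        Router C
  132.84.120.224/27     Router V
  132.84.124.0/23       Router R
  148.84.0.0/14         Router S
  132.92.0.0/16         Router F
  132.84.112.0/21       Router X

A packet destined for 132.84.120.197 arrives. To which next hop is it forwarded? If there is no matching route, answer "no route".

No entry's prefix contains 132.84.120.197; there is no default route.

no route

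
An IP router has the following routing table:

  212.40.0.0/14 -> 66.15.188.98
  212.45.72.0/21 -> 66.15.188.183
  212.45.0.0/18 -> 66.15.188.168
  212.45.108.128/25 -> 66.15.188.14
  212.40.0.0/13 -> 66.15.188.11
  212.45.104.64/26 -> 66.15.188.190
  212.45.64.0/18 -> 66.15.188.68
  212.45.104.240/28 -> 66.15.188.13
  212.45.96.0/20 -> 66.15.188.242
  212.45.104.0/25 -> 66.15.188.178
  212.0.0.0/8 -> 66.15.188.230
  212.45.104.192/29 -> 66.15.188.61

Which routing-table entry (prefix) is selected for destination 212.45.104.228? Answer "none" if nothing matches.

Entries matching 212.45.104.228:
  212.0.0.0/8 (212.0.0.0 - 212.255.255.255)
  212.40.0.0/13 (212.40.0.0 - 212.47.255.255)
  212.45.64.0/18 (212.45.64.0 - 212.45.127.255)
  212.45.96.0/20 (212.45.96.0 - 212.45.111.255)
Most specific is 212.45.96.0/20.

212.45.96.0/20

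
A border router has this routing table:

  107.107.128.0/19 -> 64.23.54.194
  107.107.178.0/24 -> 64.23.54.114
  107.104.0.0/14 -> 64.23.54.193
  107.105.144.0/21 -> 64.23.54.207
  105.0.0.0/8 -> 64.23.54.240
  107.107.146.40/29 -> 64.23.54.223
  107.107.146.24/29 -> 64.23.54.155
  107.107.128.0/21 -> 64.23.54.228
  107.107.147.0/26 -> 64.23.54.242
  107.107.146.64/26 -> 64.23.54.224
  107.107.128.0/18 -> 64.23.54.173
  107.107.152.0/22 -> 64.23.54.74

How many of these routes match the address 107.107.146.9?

Prefixes containing 107.107.146.9:
  107.104.0.0/14 (107.104.0.0 - 107.107.255.255)
  107.107.128.0/18 (107.107.128.0 - 107.107.191.255)
  107.107.128.0/19 (107.107.128.0 - 107.107.159.255)
Total matching entries: 3.

3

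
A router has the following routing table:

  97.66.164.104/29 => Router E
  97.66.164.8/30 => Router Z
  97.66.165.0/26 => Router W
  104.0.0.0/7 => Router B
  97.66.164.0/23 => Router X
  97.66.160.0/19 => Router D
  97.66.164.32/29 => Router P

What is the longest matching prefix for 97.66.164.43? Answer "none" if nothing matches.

Entries matching 97.66.164.43:
  97.66.160.0/19 (97.66.160.0 - 97.66.191.255)
  97.66.164.0/23 (97.66.164.0 - 97.66.165.255)
Most specific is 97.66.164.0/23.

97.66.164.0/23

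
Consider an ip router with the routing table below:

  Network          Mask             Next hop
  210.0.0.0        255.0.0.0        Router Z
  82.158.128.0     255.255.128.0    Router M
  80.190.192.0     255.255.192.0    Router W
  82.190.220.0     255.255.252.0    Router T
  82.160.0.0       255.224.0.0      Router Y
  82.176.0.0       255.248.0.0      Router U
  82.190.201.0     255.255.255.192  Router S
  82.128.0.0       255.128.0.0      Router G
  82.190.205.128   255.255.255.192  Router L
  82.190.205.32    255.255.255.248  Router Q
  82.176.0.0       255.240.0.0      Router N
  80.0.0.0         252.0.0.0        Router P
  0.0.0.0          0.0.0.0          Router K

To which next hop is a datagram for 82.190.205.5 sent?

Router N

Routes whose prefix contains 82.190.205.5:
  0.0.0.0/0 (default, matches everything) -> Router K
  80.0.0.0/6 (80.0.0.0 - 83.255.255.255) -> Router P
  82.128.0.0/9 (82.128.0.0 - 82.255.255.255) -> Router G
  82.160.0.0/11 (82.160.0.0 - 82.191.255.255) -> Router Y
  82.176.0.0/12 (82.176.0.0 - 82.191.255.255) -> Router N
More-specific entries that do NOT match:
  82.190.205.32/29 (82.190.205.32 - 82.190.205.39) does not contain 82.190.205.5
  82.190.201.0/26 (82.190.201.0 - 82.190.201.63) does not contain 82.190.205.5
  82.190.205.128/26 (82.190.205.128 - 82.190.205.191) does not contain 82.190.205.5
  82.190.220.0/22 (82.190.220.0 - 82.190.223.255) does not contain 82.190.205.5
  80.190.192.0/18 (80.190.192.0 - 80.190.255.255) does not contain 82.190.205.5
  82.158.128.0/17 (82.158.128.0 - 82.158.255.255) does not contain 82.190.205.5
  82.176.0.0/13 (82.176.0.0 - 82.183.255.255) does not contain 82.190.205.5
Longest matching prefix is /12 -> next hop Router N.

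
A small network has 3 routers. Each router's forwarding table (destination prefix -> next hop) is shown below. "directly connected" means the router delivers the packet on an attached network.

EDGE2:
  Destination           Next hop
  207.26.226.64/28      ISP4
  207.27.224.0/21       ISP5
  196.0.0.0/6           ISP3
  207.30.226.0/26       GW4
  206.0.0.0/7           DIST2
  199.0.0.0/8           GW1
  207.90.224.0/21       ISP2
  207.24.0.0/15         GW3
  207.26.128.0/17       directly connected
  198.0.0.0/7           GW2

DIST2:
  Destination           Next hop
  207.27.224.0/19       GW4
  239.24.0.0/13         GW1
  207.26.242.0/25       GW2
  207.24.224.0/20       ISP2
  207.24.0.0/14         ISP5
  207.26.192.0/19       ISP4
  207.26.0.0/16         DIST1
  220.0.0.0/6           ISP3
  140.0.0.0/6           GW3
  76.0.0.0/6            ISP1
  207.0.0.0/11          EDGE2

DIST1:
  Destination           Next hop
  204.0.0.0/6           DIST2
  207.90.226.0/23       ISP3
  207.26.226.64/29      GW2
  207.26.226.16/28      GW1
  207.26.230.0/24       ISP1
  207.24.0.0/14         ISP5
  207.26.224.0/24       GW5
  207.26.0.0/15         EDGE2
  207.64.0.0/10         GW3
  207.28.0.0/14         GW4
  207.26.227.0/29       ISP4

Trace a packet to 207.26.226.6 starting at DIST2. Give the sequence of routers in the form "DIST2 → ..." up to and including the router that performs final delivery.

DIST2 → DIST1 → EDGE2

At DIST2: longest match for 207.26.226.6 is 207.26.0.0/16 -> DIST1
At DIST1: longest match for 207.26.226.6 is 207.26.0.0/15 -> EDGE2
At EDGE2: longest match for 207.26.226.6 is 207.26.128.0/17 -> directly connected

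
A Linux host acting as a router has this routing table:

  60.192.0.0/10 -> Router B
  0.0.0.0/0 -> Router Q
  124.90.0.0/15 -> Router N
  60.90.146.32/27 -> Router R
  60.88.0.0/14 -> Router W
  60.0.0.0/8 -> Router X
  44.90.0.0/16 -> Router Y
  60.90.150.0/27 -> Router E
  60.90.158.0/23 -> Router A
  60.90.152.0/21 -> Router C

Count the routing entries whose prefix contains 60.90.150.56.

Prefixes containing 60.90.150.56:
  0.0.0.0/0 (default, matches everything)
  60.0.0.0/8 (60.0.0.0 - 60.255.255.255)
  60.88.0.0/14 (60.88.0.0 - 60.91.255.255)
Total matching entries: 3.

3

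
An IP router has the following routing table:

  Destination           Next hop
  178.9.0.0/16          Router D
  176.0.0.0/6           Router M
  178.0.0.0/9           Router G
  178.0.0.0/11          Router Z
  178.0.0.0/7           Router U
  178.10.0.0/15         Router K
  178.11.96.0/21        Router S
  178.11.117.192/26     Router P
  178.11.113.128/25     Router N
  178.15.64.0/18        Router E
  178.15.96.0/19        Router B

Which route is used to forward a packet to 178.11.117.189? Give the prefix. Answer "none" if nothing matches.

Entries matching 178.11.117.189:
  176.0.0.0/6 (176.0.0.0 - 179.255.255.255)
  178.0.0.0/7 (178.0.0.0 - 179.255.255.255)
  178.0.0.0/9 (178.0.0.0 - 178.127.255.255)
  178.0.0.0/11 (178.0.0.0 - 178.31.255.255)
  178.10.0.0/15 (178.10.0.0 - 178.11.255.255)
Most specific is 178.10.0.0/15.

178.10.0.0/15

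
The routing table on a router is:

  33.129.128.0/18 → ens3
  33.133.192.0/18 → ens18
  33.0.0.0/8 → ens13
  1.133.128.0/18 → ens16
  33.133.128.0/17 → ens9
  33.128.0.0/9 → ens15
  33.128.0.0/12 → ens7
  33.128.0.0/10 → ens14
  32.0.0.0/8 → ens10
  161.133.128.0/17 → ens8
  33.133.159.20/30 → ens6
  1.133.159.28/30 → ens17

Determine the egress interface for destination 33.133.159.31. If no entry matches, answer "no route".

Routes whose prefix contains 33.133.159.31:
  33.0.0.0/8 (33.0.0.0 - 33.255.255.255) -> ens13
  33.128.0.0/9 (33.128.0.0 - 33.255.255.255) -> ens15
  33.128.0.0/10 (33.128.0.0 - 33.191.255.255) -> ens14
  33.128.0.0/12 (33.128.0.0 - 33.143.255.255) -> ens7
  33.133.128.0/17 (33.133.128.0 - 33.133.255.255) -> ens9
More-specific entries that do NOT match:
  33.133.159.20/30 (33.133.159.20 - 33.133.159.23) does not contain 33.133.159.31
  1.133.159.28/30 (1.133.159.28 - 1.133.159.31) does not contain 33.133.159.31
  33.129.128.0/18 (33.129.128.0 - 33.129.191.255) does not contain 33.133.159.31
  33.133.192.0/18 (33.133.192.0 - 33.133.255.255) does not contain 33.133.159.31
  1.133.128.0/18 (1.133.128.0 - 1.133.191.255) does not contain 33.133.159.31
Longest matching prefix is /17 -> interface ens9.

ens9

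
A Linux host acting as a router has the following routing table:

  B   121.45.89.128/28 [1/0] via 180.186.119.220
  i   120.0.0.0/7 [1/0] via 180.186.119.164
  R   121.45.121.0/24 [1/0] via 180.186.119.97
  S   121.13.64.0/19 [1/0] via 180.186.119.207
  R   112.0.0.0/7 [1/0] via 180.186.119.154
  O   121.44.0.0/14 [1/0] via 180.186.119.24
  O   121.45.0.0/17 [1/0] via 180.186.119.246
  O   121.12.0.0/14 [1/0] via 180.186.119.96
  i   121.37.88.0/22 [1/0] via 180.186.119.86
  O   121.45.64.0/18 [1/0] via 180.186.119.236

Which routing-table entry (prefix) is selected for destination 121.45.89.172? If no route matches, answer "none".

121.45.64.0/18

Entries matching 121.45.89.172:
  120.0.0.0/7 (120.0.0.0 - 121.255.255.255)
  121.44.0.0/14 (121.44.0.0 - 121.47.255.255)
  121.45.0.0/17 (121.45.0.0 - 121.45.127.255)
  121.45.64.0/18 (121.45.64.0 - 121.45.127.255)
Most specific is 121.45.64.0/18.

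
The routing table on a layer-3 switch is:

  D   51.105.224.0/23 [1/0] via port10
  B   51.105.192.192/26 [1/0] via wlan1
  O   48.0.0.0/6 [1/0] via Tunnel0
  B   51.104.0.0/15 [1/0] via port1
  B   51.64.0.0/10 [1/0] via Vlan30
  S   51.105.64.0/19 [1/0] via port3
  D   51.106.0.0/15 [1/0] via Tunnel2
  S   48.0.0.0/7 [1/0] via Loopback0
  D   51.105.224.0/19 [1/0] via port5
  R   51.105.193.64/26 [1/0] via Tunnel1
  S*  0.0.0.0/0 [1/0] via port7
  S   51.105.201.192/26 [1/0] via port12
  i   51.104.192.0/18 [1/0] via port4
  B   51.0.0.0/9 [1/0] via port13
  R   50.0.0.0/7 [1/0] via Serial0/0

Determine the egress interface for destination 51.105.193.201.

Routes whose prefix contains 51.105.193.201:
  0.0.0.0/0 (default, matches everything) -> port7
  48.0.0.0/6 (48.0.0.0 - 51.255.255.255) -> Tunnel0
  50.0.0.0/7 (50.0.0.0 - 51.255.255.255) -> Serial0/0
  51.0.0.0/9 (51.0.0.0 - 51.127.255.255) -> port13
  51.64.0.0/10 (51.64.0.0 - 51.127.255.255) -> Vlan30
  51.104.0.0/15 (51.104.0.0 - 51.105.255.255) -> port1
More-specific entries that do NOT match:
  51.105.192.192/26 (51.105.192.192 - 51.105.192.255) does not contain 51.105.193.201
  51.105.193.64/26 (51.105.193.64 - 51.105.193.127) does not contain 51.105.193.201
  51.105.201.192/26 (51.105.201.192 - 51.105.201.255) does not contain 51.105.193.201
  51.105.224.0/23 (51.105.224.0 - 51.105.225.255) does not contain 51.105.193.201
  51.105.64.0/19 (51.105.64.0 - 51.105.95.255) does not contain 51.105.193.201
  51.105.224.0/19 (51.105.224.0 - 51.105.255.255) does not contain 51.105.193.201
  51.104.192.0/18 (51.104.192.0 - 51.104.255.255) does not contain 51.105.193.201
Longest matching prefix is /15 -> interface port1.

port1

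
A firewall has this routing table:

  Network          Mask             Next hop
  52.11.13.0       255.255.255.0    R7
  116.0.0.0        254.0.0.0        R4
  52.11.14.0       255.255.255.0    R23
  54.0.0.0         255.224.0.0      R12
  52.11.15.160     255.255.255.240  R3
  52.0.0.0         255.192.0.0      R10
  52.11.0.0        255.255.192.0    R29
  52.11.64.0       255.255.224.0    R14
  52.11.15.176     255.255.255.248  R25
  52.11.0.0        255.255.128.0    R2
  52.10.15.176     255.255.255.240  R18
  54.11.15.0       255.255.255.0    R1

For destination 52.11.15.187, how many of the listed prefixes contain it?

3

Prefixes containing 52.11.15.187:
  52.0.0.0/10 (52.0.0.0 - 52.63.255.255)
  52.11.0.0/17 (52.11.0.0 - 52.11.127.255)
  52.11.0.0/18 (52.11.0.0 - 52.11.63.255)
Total matching entries: 3.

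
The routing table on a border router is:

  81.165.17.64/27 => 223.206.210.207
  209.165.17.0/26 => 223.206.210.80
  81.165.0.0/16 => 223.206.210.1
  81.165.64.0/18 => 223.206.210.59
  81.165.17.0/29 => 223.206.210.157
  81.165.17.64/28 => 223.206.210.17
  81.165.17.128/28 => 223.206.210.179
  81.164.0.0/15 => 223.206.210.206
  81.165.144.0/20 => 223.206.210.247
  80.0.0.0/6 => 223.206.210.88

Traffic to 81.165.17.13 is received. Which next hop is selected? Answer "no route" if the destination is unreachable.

223.206.210.1

Routes whose prefix contains 81.165.17.13:
  80.0.0.0/6 (80.0.0.0 - 83.255.255.255) -> 223.206.210.88
  81.164.0.0/15 (81.164.0.0 - 81.165.255.255) -> 223.206.210.206
  81.165.0.0/16 (81.165.0.0 - 81.165.255.255) -> 223.206.210.1
More-specific entries that do NOT match:
  81.165.17.0/29 (81.165.17.0 - 81.165.17.7) does not contain 81.165.17.13
  81.165.17.64/28 (81.165.17.64 - 81.165.17.79) does not contain 81.165.17.13
  81.165.17.128/28 (81.165.17.128 - 81.165.17.143) does not contain 81.165.17.13
  81.165.17.64/27 (81.165.17.64 - 81.165.17.95) does not contain 81.165.17.13
  209.165.17.0/26 (209.165.17.0 - 209.165.17.63) does not contain 81.165.17.13
  81.165.144.0/20 (81.165.144.0 - 81.165.159.255) does not contain 81.165.17.13
  81.165.64.0/18 (81.165.64.0 - 81.165.127.255) does not contain 81.165.17.13
Longest matching prefix is /16 -> next hop 223.206.210.1.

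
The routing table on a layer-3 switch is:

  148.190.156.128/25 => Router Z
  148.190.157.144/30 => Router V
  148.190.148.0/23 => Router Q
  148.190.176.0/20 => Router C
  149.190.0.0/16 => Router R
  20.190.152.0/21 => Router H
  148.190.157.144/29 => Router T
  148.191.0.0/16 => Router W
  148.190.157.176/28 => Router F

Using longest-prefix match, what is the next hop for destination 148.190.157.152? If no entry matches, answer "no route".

No entry's prefix contains 148.190.157.152; there is no default route.

no route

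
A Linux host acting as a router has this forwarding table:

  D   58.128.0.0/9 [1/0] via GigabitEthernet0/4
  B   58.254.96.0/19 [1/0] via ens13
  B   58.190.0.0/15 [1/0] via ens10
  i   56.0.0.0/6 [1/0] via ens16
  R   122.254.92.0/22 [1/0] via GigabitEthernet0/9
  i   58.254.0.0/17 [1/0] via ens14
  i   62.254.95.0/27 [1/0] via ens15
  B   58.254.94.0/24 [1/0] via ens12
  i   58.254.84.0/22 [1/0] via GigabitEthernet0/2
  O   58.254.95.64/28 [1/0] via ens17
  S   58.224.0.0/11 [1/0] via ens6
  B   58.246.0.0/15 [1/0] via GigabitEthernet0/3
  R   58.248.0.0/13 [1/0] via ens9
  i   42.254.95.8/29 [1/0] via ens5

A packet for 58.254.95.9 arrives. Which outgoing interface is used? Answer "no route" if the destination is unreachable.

ens14

Routes whose prefix contains 58.254.95.9:
  56.0.0.0/6 (56.0.0.0 - 59.255.255.255) -> ens16
  58.128.0.0/9 (58.128.0.0 - 58.255.255.255) -> GigabitEthernet0/4
  58.224.0.0/11 (58.224.0.0 - 58.255.255.255) -> ens6
  58.248.0.0/13 (58.248.0.0 - 58.255.255.255) -> ens9
  58.254.0.0/17 (58.254.0.0 - 58.254.127.255) -> ens14
More-specific entries that do NOT match:
  42.254.95.8/29 (42.254.95.8 - 42.254.95.15) does not contain 58.254.95.9
  58.254.95.64/28 (58.254.95.64 - 58.254.95.79) does not contain 58.254.95.9
  62.254.95.0/27 (62.254.95.0 - 62.254.95.31) does not contain 58.254.95.9
  58.254.94.0/24 (58.254.94.0 - 58.254.94.255) does not contain 58.254.95.9
  122.254.92.0/22 (122.254.92.0 - 122.254.95.255) does not contain 58.254.95.9
  58.254.84.0/22 (58.254.84.0 - 58.254.87.255) does not contain 58.254.95.9
  58.254.96.0/19 (58.254.96.0 - 58.254.127.255) does not contain 58.254.95.9
Longest matching prefix is /17 -> interface ens14.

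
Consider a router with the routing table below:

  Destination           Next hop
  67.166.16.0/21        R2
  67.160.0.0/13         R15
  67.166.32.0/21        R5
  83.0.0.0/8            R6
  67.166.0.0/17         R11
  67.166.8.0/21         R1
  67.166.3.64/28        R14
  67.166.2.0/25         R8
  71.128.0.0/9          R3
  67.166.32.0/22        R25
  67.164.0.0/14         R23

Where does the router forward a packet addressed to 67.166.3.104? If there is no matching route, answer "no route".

R11

Routes whose prefix contains 67.166.3.104:
  67.160.0.0/13 (67.160.0.0 - 67.167.255.255) -> R15
  67.164.0.0/14 (67.164.0.0 - 67.167.255.255) -> R23
  67.166.0.0/17 (67.166.0.0 - 67.166.127.255) -> R11
More-specific entries that do NOT match:
  67.166.3.64/28 (67.166.3.64 - 67.166.3.79) does not contain 67.166.3.104
  67.166.2.0/25 (67.166.2.0 - 67.166.2.127) does not contain 67.166.3.104
  67.166.32.0/22 (67.166.32.0 - 67.166.35.255) does not contain 67.166.3.104
  67.166.16.0/21 (67.166.16.0 - 67.166.23.255) does not contain 67.166.3.104
  67.166.32.0/21 (67.166.32.0 - 67.166.39.255) does not contain 67.166.3.104
  67.166.8.0/21 (67.166.8.0 - 67.166.15.255) does not contain 67.166.3.104
Longest matching prefix is /17 -> next hop R11.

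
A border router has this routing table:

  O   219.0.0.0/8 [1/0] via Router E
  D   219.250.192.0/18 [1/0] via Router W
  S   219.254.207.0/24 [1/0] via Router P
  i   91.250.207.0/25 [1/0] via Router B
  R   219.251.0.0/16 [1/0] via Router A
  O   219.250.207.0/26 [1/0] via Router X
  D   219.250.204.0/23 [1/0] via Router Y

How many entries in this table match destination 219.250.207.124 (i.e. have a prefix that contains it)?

2

Prefixes containing 219.250.207.124:
  219.0.0.0/8 (219.0.0.0 - 219.255.255.255)
  219.250.192.0/18 (219.250.192.0 - 219.250.255.255)
Total matching entries: 2.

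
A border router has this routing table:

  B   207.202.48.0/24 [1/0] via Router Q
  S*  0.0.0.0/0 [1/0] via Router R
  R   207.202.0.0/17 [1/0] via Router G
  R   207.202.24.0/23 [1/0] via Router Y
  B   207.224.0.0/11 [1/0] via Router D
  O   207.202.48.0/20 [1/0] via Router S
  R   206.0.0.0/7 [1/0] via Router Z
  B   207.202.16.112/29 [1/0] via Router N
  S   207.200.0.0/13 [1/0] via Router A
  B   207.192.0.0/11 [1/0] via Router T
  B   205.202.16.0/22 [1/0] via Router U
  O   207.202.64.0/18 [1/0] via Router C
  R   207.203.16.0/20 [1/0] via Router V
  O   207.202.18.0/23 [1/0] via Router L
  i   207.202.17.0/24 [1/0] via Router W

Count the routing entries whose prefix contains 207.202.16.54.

5

Prefixes containing 207.202.16.54:
  0.0.0.0/0 (default, matches everything)
  206.0.0.0/7 (206.0.0.0 - 207.255.255.255)
  207.192.0.0/11 (207.192.0.0 - 207.223.255.255)
  207.200.0.0/13 (207.200.0.0 - 207.207.255.255)
  207.202.0.0/17 (207.202.0.0 - 207.202.127.255)
Total matching entries: 5.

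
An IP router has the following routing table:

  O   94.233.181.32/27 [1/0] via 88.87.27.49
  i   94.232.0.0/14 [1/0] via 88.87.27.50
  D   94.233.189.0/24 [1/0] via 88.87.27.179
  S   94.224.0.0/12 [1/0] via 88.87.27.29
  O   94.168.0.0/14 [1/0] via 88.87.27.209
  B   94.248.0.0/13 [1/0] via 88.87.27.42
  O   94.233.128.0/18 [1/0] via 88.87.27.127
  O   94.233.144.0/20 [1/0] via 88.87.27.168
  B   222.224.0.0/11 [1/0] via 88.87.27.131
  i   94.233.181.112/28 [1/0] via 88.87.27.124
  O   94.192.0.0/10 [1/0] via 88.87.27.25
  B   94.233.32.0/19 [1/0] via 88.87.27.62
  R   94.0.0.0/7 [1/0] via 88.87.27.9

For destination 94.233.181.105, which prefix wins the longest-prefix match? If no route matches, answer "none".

Entries matching 94.233.181.105:
  94.0.0.0/7 (94.0.0.0 - 95.255.255.255)
  94.192.0.0/10 (94.192.0.0 - 94.255.255.255)
  94.224.0.0/12 (94.224.0.0 - 94.239.255.255)
  94.232.0.0/14 (94.232.0.0 - 94.235.255.255)
  94.233.128.0/18 (94.233.128.0 - 94.233.191.255)
Most specific is 94.233.128.0/18.

94.233.128.0/18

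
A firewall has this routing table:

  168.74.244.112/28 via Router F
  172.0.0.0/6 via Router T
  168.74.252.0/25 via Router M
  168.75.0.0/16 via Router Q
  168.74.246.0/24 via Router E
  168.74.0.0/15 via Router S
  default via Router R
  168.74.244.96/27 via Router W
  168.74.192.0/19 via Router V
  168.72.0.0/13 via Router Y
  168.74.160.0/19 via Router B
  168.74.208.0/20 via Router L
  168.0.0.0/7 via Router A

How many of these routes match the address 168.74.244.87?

4

Prefixes containing 168.74.244.87:
  0.0.0.0/0 (default, matches everything)
  168.0.0.0/7 (168.0.0.0 - 169.255.255.255)
  168.72.0.0/13 (168.72.0.0 - 168.79.255.255)
  168.74.0.0/15 (168.74.0.0 - 168.75.255.255)
Total matching entries: 4.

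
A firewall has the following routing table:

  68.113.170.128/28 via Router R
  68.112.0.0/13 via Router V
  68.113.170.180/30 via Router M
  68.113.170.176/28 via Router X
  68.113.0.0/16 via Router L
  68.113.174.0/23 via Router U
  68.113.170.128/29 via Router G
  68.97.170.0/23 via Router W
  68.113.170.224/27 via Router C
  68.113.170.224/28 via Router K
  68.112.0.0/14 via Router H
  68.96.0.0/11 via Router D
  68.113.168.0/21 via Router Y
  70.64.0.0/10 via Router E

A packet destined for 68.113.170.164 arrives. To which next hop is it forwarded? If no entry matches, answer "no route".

Router Y

Routes whose prefix contains 68.113.170.164:
  68.96.0.0/11 (68.96.0.0 - 68.127.255.255) -> Router D
  68.112.0.0/13 (68.112.0.0 - 68.119.255.255) -> Router V
  68.112.0.0/14 (68.112.0.0 - 68.115.255.255) -> Router H
  68.113.0.0/16 (68.113.0.0 - 68.113.255.255) -> Router L
  68.113.168.0/21 (68.113.168.0 - 68.113.175.255) -> Router Y
More-specific entries that do NOT match:
  68.113.170.180/30 (68.113.170.180 - 68.113.170.183) does not contain 68.113.170.164
  68.113.170.128/29 (68.113.170.128 - 68.113.170.135) does not contain 68.113.170.164
  68.113.170.128/28 (68.113.170.128 - 68.113.170.143) does not contain 68.113.170.164
  68.113.170.176/28 (68.113.170.176 - 68.113.170.191) does not contain 68.113.170.164
  68.113.170.224/28 (68.113.170.224 - 68.113.170.239) does not contain 68.113.170.164
  68.113.170.224/27 (68.113.170.224 - 68.113.170.255) does not contain 68.113.170.164
  68.113.174.0/23 (68.113.174.0 - 68.113.175.255) does not contain 68.113.170.164
  68.97.170.0/23 (68.97.170.0 - 68.97.171.255) does not contain 68.113.170.164
Longest matching prefix is /21 -> next hop Router Y.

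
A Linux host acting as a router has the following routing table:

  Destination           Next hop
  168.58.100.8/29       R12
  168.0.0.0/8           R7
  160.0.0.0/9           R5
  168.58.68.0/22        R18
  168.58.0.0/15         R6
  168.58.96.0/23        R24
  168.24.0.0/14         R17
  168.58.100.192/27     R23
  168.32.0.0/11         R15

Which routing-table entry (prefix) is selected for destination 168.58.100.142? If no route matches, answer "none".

Entries matching 168.58.100.142:
  168.0.0.0/8 (168.0.0.0 - 168.255.255.255)
  168.32.0.0/11 (168.32.0.0 - 168.63.255.255)
  168.58.0.0/15 (168.58.0.0 - 168.59.255.255)
Most specific is 168.58.0.0/15.

168.58.0.0/15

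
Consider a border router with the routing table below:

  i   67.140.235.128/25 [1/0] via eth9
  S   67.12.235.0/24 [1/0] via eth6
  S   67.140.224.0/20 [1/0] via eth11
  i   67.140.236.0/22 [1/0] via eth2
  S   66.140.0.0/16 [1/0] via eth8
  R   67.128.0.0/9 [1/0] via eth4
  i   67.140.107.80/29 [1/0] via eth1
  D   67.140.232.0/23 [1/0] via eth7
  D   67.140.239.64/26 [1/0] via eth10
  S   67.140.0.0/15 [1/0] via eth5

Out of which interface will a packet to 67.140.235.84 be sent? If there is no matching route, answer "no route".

eth11

Routes whose prefix contains 67.140.235.84:
  67.128.0.0/9 (67.128.0.0 - 67.255.255.255) -> eth4
  67.140.0.0/15 (67.140.0.0 - 67.141.255.255) -> eth5
  67.140.224.0/20 (67.140.224.0 - 67.140.239.255) -> eth11
More-specific entries that do NOT match:
  67.140.107.80/29 (67.140.107.80 - 67.140.107.87) does not contain 67.140.235.84
  67.140.239.64/26 (67.140.239.64 - 67.140.239.127) does not contain 67.140.235.84
  67.140.235.128/25 (67.140.235.128 - 67.140.235.255) does not contain 67.140.235.84
  67.12.235.0/24 (67.12.235.0 - 67.12.235.255) does not contain 67.140.235.84
  67.140.232.0/23 (67.140.232.0 - 67.140.233.255) does not contain 67.140.235.84
  67.140.236.0/22 (67.140.236.0 - 67.140.239.255) does not contain 67.140.235.84
Longest matching prefix is /20 -> interface eth11.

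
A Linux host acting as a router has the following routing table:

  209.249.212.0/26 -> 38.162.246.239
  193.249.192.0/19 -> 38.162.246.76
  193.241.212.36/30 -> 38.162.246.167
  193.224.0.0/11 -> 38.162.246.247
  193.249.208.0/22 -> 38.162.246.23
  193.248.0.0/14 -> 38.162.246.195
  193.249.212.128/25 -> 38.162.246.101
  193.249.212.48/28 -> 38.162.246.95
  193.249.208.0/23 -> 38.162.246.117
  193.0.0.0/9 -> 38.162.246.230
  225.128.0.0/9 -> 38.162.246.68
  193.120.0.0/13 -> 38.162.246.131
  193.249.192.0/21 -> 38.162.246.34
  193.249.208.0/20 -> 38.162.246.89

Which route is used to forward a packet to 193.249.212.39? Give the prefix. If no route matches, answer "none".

193.249.208.0/20

Entries matching 193.249.212.39:
  193.224.0.0/11 (193.224.0.0 - 193.255.255.255)
  193.248.0.0/14 (193.248.0.0 - 193.251.255.255)
  193.249.192.0/19 (193.249.192.0 - 193.249.223.255)
  193.249.208.0/20 (193.249.208.0 - 193.249.223.255)
Most specific is 193.249.208.0/20.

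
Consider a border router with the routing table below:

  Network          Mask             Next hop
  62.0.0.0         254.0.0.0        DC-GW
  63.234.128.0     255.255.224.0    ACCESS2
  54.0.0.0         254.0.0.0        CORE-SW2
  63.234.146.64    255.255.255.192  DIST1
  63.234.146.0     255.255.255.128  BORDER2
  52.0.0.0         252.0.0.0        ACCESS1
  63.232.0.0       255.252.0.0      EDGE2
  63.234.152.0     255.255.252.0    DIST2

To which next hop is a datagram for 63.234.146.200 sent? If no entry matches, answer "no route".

Routes whose prefix contains 63.234.146.200:
  62.0.0.0/7 (62.0.0.0 - 63.255.255.255) -> DC-GW
  63.232.0.0/14 (63.232.0.0 - 63.235.255.255) -> EDGE2
  63.234.128.0/19 (63.234.128.0 - 63.234.159.255) -> ACCESS2
More-specific entries that do NOT match:
  63.234.146.64/26 (63.234.146.64 - 63.234.146.127) does not contain 63.234.146.200
  63.234.146.0/25 (63.234.146.0 - 63.234.146.127) does not contain 63.234.146.200
  63.234.152.0/22 (63.234.152.0 - 63.234.155.255) does not contain 63.234.146.200
Longest matching prefix is /19 -> next hop ACCESS2.

ACCESS2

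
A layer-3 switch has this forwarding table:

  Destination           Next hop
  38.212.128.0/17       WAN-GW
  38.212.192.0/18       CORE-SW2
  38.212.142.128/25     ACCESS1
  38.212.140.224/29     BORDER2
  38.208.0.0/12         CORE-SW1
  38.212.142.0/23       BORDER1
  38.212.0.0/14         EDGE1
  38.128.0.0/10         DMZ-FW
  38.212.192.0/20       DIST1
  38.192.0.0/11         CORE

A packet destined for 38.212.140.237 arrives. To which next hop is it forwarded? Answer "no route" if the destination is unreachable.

Routes whose prefix contains 38.212.140.237:
  38.192.0.0/11 (38.192.0.0 - 38.223.255.255) -> CORE
  38.208.0.0/12 (38.208.0.0 - 38.223.255.255) -> CORE-SW1
  38.212.0.0/14 (38.212.0.0 - 38.215.255.255) -> EDGE1
  38.212.128.0/17 (38.212.128.0 - 38.212.255.255) -> WAN-GW
More-specific entries that do NOT match:
  38.212.140.224/29 (38.212.140.224 - 38.212.140.231) does not contain 38.212.140.237
  38.212.142.128/25 (38.212.142.128 - 38.212.142.255) does not contain 38.212.140.237
  38.212.142.0/23 (38.212.142.0 - 38.212.143.255) does not contain 38.212.140.237
  38.212.192.0/20 (38.212.192.0 - 38.212.207.255) does not contain 38.212.140.237
  38.212.192.0/18 (38.212.192.0 - 38.212.255.255) does not contain 38.212.140.237
Longest matching prefix is /17 -> next hop WAN-GW.

WAN-GW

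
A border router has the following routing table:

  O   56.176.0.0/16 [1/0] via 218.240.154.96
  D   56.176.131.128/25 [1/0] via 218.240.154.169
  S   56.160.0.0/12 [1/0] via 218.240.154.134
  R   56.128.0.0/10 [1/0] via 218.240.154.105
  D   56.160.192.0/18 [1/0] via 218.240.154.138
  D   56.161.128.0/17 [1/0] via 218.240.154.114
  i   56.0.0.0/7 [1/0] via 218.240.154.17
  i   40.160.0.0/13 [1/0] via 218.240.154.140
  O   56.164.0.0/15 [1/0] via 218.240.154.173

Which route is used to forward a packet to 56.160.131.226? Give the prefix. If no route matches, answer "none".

56.160.0.0/12

Entries matching 56.160.131.226:
  56.0.0.0/7 (56.0.0.0 - 57.255.255.255)
  56.128.0.0/10 (56.128.0.0 - 56.191.255.255)
  56.160.0.0/12 (56.160.0.0 - 56.175.255.255)
Most specific is 56.160.0.0/12.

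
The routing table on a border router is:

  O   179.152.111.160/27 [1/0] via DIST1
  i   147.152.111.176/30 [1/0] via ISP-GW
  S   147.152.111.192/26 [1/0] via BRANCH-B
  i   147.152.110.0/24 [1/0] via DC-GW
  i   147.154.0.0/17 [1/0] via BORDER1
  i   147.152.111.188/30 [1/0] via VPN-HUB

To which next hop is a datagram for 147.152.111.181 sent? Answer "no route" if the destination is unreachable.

no route

No entry's prefix contains 147.152.111.181; there is no default route.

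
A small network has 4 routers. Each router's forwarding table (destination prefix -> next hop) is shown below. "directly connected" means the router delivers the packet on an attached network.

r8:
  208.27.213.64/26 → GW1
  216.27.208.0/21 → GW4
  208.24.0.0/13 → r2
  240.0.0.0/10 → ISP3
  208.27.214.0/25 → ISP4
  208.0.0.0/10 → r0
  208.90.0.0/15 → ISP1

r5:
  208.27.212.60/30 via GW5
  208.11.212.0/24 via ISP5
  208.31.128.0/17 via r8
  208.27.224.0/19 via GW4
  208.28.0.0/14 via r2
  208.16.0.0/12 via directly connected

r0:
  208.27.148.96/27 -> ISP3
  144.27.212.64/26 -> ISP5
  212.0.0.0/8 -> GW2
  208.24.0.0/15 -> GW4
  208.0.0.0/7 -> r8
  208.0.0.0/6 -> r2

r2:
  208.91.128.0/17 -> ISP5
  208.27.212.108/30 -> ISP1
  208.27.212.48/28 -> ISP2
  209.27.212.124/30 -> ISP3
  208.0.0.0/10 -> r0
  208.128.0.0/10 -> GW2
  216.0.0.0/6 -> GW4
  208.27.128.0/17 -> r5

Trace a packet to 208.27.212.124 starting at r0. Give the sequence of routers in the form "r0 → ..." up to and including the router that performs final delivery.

r0 → r8 → r2 → r5

At r0: longest match for 208.27.212.124 is 208.0.0.0/7 -> r8
At r8: longest match for 208.27.212.124 is 208.24.0.0/13 -> r2
At r2: longest match for 208.27.212.124 is 208.27.128.0/17 -> r5
At r5: longest match for 208.27.212.124 is 208.16.0.0/12 -> directly connected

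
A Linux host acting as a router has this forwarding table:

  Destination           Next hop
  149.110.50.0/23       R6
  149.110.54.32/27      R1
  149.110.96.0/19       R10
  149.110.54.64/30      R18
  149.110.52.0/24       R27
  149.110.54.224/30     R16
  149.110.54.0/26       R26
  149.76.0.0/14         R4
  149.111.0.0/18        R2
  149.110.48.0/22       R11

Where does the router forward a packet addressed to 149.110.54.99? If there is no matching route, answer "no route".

no route

No entry's prefix contains 149.110.54.99; there is no default route.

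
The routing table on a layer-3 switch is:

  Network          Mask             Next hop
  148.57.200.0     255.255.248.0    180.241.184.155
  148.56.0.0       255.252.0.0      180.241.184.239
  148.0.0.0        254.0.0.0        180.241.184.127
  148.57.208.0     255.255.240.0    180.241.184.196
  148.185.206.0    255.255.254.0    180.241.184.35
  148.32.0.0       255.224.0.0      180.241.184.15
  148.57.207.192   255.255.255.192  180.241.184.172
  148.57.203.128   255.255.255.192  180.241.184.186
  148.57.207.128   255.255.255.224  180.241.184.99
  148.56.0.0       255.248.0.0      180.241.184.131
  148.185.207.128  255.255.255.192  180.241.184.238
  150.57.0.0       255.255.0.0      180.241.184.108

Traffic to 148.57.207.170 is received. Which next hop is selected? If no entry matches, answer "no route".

180.241.184.155

Routes whose prefix contains 148.57.207.170:
  148.0.0.0/7 (148.0.0.0 - 149.255.255.255) -> 180.241.184.127
  148.32.0.0/11 (148.32.0.0 - 148.63.255.255) -> 180.241.184.15
  148.56.0.0/13 (148.56.0.0 - 148.63.255.255) -> 180.241.184.131
  148.56.0.0/14 (148.56.0.0 - 148.59.255.255) -> 180.241.184.239
  148.57.200.0/21 (148.57.200.0 - 148.57.207.255) -> 180.241.184.155
More-specific entries that do NOT match:
  148.57.207.128/27 (148.57.207.128 - 148.57.207.159) does not contain 148.57.207.170
  148.57.207.192/26 (148.57.207.192 - 148.57.207.255) does not contain 148.57.207.170
  148.57.203.128/26 (148.57.203.128 - 148.57.203.191) does not contain 148.57.207.170
  148.185.207.128/26 (148.185.207.128 - 148.185.207.191) does not contain 148.57.207.170
  148.185.206.0/23 (148.185.206.0 - 148.185.207.255) does not contain 148.57.207.170
Longest matching prefix is /21 -> next hop 180.241.184.155.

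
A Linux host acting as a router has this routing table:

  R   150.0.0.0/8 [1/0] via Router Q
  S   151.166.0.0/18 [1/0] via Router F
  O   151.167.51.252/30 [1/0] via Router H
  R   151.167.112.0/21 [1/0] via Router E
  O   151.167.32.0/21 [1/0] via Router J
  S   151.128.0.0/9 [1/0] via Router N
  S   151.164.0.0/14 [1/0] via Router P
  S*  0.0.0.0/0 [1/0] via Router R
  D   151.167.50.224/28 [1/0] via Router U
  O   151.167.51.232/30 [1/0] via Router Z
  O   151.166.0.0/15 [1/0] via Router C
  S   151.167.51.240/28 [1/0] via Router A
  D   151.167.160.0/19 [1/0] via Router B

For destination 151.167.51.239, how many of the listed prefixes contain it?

4

Prefixes containing 151.167.51.239:
  0.0.0.0/0 (default, matches everything)
  151.128.0.0/9 (151.128.0.0 - 151.255.255.255)
  151.164.0.0/14 (151.164.0.0 - 151.167.255.255)
  151.166.0.0/15 (151.166.0.0 - 151.167.255.255)
Total matching entries: 4.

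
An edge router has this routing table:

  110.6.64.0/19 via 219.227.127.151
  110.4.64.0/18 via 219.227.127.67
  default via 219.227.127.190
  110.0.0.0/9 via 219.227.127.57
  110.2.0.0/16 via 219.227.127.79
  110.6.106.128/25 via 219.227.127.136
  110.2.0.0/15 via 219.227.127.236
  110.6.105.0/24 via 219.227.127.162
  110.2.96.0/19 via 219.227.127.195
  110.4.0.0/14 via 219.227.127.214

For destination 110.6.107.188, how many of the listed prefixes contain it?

Prefixes containing 110.6.107.188:
  0.0.0.0/0 (default, matches everything)
  110.0.0.0/9 (110.0.0.0 - 110.127.255.255)
  110.4.0.0/14 (110.4.0.0 - 110.7.255.255)
Total matching entries: 3.

3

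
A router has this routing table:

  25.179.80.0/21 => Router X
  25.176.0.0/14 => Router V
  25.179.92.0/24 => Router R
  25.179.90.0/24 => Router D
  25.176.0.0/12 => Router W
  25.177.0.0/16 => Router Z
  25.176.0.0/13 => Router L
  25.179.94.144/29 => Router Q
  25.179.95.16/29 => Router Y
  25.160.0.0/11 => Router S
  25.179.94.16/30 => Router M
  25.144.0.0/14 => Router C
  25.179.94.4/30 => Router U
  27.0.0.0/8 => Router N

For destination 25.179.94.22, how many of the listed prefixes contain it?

4

Prefixes containing 25.179.94.22:
  25.160.0.0/11 (25.160.0.0 - 25.191.255.255)
  25.176.0.0/12 (25.176.0.0 - 25.191.255.255)
  25.176.0.0/13 (25.176.0.0 - 25.183.255.255)
  25.176.0.0/14 (25.176.0.0 - 25.179.255.255)
Total matching entries: 4.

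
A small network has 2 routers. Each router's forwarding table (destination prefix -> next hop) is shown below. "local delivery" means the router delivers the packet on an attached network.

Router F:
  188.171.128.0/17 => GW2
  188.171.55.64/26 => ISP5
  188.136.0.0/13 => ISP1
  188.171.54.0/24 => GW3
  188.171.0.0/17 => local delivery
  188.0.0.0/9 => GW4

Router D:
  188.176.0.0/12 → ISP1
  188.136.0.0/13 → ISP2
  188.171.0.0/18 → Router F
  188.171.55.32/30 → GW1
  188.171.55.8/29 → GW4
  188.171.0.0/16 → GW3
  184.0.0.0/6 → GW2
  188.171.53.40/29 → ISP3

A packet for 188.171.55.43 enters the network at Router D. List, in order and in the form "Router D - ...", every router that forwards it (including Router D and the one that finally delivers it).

At Router D: longest match for 188.171.55.43 is 188.171.0.0/18 -> Router F
At Router F: longest match for 188.171.55.43 is 188.171.0.0/17 -> local delivery

Router D - Router F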